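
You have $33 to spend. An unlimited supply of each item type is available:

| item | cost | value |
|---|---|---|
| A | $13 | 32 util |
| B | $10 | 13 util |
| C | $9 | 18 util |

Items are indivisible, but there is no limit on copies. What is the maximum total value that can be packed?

68 util

Best value-per-unit is A at 32/13; filling with it alone gives 2×32 = 64.
Optimal mix: 1×A + 2×C → cost 31, value 68.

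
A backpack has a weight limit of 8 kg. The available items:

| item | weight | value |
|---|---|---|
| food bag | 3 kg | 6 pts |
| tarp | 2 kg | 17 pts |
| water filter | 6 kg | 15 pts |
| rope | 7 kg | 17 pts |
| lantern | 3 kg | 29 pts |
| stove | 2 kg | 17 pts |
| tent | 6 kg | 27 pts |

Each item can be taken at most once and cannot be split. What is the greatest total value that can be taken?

Check high-value combinations within 8 kg:
- tarp+lantern+stove: weight 2+3+2=7, value 17+29+17=63
- food bag+tarp+lantern: weight 3+2+3=8, value 6+17+29=52
- food bag+lantern+stove: weight 3+3+2=8, value 6+29+17=52
Best: 63 pts.

63 pts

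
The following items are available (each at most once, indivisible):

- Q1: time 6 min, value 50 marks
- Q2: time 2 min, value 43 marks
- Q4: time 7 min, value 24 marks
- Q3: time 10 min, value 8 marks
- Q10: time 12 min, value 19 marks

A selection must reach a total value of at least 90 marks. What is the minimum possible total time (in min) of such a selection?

8

Subsets with value ≥ 90, sorted by total time:
- Q1+Q2: time 8, value 93
- Q1+Q2+Q4: time 15, value 117
- Q1+Q2+Q3: time 18, value 101
Minimum time: 8 min.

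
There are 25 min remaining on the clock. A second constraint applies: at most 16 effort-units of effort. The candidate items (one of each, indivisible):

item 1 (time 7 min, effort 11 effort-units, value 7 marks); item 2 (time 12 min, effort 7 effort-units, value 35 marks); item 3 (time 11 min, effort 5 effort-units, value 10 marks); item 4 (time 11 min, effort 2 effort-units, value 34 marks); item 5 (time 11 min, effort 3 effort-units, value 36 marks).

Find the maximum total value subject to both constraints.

Feasible sets respecting both limits:
- item 2+item 5: time 23, effort 10, value 71
- item 4+item 5: time 22, effort 5, value 70
- item 2+item 4: time 23, effort 9, value 69
- item 3+item 5: time 22, effort 8, value 46
Best: 71 marks.

71 marks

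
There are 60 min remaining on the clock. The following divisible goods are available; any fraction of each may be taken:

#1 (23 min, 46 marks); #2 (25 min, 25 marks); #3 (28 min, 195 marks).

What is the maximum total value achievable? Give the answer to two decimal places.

250.00

Take in order of value per unit:
- #3 (195/28 per unit): all 28 → value 195, running total 195.00
- #1 (46/23 per unit): all 23 → value 46, running total 241.00
- #2 (25/25 per unit): 9 of 25 → value 9×25/25 = 9.0000, running total 250.00
Total 250.00.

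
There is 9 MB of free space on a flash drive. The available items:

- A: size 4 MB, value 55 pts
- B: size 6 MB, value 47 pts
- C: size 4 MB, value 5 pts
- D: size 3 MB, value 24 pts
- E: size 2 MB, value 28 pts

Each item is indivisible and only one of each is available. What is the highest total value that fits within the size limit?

107 pts

Check high-value combinations within 9 MB:
- A+D+E: size 4+3+2=9, value 55+24+28=107
- A+E: size 4+2=6, value 55+28=83
- A+D: size 4+3=7, value 55+24=79
- B+E: size 6+2=8, value 47+28=75
Best: 107 pts.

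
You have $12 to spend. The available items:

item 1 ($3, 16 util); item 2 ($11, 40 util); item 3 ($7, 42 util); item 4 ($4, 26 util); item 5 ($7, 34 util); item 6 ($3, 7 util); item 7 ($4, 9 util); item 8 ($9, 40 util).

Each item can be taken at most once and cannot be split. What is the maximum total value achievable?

68 util

Check high-value combinations within $12:
- item 3+item 4: cost 7+4=11, value 42+26=68
- item 4+item 5: cost 4+7=11, value 26+34=60
- item 1+item 3: cost 3+7=10, value 16+42=58
- item 1+item 8: cost 3+9=12, value 16+40=56
Best: 68 util.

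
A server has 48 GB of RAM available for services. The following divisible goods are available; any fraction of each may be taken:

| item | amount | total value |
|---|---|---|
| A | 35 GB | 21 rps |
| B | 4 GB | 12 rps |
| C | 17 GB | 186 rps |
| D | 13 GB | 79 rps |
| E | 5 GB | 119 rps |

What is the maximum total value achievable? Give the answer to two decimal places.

401.40

Take in order of value per unit:
- E (119/5 per unit): all 5 → value 119, running total 119.00
- C (186/17 per unit): all 17 → value 186, running total 305.00
- D (79/13 per unit): all 13 → value 79, running total 384.00
- B (12/4 per unit): all 4 → value 12, running total 396.00
- A (21/35 per unit): 9 of 35 → value 9×21/35 = 5.4000, running total 401.40
Total 401.40.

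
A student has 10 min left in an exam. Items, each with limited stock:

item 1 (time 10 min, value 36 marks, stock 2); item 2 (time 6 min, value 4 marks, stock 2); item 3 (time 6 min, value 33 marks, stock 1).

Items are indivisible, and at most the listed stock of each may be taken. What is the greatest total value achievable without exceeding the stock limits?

36 marks

Top feasible selections:
- 1×item 1: time 10, value 36
- 1×item 3: time 6, value 33
Best: 36 marks.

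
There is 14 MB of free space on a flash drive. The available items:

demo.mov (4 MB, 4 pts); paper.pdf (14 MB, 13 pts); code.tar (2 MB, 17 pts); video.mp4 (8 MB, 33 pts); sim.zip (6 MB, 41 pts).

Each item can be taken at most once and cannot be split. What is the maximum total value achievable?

Check high-value combinations within 14 MB:
- video.mp4+sim.zip: size 8+6=14, value 33+41=74
- demo.mov+code.tar+sim.zip: size 4+2+6=12, value 4+17+41=62
- code.tar+sim.zip: size 2+6=8, value 17+41=58
- demo.mov+code.tar+video.mp4: size 4+2+8=14, value 4+17+33=54
- code.tar+video.mp4: size 2+8=10, value 17+33=50
Best: 74 pts.

74 pts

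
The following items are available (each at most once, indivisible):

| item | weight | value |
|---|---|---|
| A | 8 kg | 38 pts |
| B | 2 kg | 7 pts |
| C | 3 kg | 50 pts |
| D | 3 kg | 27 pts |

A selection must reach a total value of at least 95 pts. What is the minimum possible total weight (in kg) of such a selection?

Subsets with value ≥ 95, sorted by total weight:
- A+B+C: weight 13, value 95
- A+C+D: weight 14, value 115
Minimum weight: 13 kg.

13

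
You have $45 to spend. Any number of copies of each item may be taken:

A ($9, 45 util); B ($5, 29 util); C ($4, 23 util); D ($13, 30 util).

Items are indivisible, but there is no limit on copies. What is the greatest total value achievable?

261 util

Best value-per-unit is B at 29/5, and filling with it alone uses cost 9×5=45. No mix of the others beats 9×29 = 261.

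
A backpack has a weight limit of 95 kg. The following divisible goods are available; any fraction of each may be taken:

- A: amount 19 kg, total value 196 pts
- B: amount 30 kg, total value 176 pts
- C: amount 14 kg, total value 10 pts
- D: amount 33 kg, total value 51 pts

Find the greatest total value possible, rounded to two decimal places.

Take in order of value per unit:
- A (196/19 per unit): all 19 → value 196, running total 196.00
- B (176/30 per unit): all 30 → value 176, running total 372.00
- D (51/33 per unit): all 33 → value 51, running total 423.00
- C (10/14 per unit): 13 of 14 → value 13×10/14 = 9.2857, running total 432.29
Total 432.29.

432.29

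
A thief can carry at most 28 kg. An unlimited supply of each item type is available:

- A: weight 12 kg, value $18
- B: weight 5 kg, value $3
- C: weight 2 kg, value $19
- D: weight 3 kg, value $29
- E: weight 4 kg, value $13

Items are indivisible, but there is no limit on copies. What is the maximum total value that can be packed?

Best value-per-unit is D at 29/3; filling with it alone gives 9×29 = 261.
Optimal mix: 2×C + 8×D → weight 28, value 270.

$270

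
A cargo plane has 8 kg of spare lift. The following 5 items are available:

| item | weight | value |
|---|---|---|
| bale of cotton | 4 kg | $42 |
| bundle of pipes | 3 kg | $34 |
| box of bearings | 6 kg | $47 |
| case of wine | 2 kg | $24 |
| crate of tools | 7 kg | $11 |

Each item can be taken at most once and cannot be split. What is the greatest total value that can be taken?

Check high-value combinations within 8 kg:
- bale of cotton+bundle of pipes: weight 4+3=7, value 42+34=76
- box of bearings+case of wine: weight 6+2=8, value 47+24=71
- bale of cotton+case of wine: weight 4+2=6, value 42+24=66
- bundle of pipes+case of wine: weight 3+2=5, value 34+24=58
- box of bearings: weight 6, value 47
Best: $76.

$76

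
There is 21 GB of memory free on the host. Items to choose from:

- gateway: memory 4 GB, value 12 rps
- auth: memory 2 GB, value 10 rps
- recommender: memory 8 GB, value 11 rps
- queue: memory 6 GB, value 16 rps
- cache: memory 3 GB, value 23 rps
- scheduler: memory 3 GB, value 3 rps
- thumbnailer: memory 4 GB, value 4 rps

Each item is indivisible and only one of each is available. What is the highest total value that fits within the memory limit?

Check high-value combinations within 21 GB:
- gateway+auth+queue+cache+thumbnailer: memory 4+2+6+3+4=19, value 12+10+16+23+4=65
- gateway+auth+queue+cache+scheduler: memory 4+2+6+3+3=18, value 12+10+16+23+3=64
- gateway+recommender+queue+cache: memory 4+8+6+3=21, value 12+11+16+23=62
Best: 65 rps.

65 rps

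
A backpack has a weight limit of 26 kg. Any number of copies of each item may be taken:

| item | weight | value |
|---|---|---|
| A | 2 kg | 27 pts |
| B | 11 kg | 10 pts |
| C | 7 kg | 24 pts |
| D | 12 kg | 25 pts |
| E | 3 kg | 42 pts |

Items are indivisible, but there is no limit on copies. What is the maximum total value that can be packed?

Best value-per-unit is E at 42/3; filling with it alone gives 8×42 = 336.
Optimal mix: 1×A + 8×E → weight 26, value 363.

363 pts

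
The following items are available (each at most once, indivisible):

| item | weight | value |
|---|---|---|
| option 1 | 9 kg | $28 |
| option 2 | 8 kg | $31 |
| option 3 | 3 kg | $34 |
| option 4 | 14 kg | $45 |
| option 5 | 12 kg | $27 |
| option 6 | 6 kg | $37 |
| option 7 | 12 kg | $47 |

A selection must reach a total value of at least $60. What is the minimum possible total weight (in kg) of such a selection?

9

Subsets with value ≥ 60, sorted by total weight:
- option 3+option 6: weight 9, value 71
- option 2+option 3: weight 11, value 65
Minimum weight: 9 kg.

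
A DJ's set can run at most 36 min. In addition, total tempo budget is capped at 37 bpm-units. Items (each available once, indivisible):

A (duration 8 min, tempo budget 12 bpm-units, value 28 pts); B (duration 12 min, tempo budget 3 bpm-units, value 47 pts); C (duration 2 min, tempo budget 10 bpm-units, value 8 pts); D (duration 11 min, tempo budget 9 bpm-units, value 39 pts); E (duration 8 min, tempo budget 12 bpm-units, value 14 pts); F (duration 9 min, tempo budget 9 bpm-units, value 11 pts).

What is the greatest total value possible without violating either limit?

122 pts

Feasible sets respecting both limits:
- A+B+C+D: duration 33, tempo budget 34, value 122
- A+B+D: duration 31, tempo budget 24, value 114
- B+C+D+E: duration 33, tempo budget 34, value 108
Best: 122 pts.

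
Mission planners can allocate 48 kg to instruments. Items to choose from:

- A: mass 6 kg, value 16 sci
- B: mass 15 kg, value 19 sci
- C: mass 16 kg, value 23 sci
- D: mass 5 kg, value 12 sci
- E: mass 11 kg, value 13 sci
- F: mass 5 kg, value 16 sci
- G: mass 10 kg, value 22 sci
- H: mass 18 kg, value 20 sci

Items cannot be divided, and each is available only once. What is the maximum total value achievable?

90 sci

Check high-value combinations within 48 kg:
- A+C+E+F+G: mass 6+16+11+5+10=48, value 16+23+13+16+22=90
- A+C+D+F+G: mass 6+16+5+5+10=42, value 16+23+12+16+22=89
- A+D+F+G+H: mass 6+5+5+10+18=44, value 16+12+16+22+20=86
- A+B+C+D+F: mass 6+15+16+5+5=47, value 16+19+23+12+16=86
Best: 90 sci.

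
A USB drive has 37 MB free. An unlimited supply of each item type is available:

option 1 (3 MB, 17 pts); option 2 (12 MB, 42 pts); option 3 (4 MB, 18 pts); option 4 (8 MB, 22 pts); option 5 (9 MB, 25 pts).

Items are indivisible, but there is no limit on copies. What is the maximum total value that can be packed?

Best value-per-unit is option 1 at 17/3; filling with it alone gives 12×17 = 204.
Optimal mix: 11×option 1 + 1×option 3 → size 37, value 205.

205 pts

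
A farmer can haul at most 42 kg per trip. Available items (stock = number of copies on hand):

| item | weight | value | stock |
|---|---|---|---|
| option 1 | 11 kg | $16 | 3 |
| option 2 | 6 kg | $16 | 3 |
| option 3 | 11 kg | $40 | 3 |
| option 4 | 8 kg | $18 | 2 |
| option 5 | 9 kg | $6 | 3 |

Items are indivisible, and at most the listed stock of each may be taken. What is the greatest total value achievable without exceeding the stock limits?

Best selections within weight 42 and stock limits:
- 3×option 3 + 1×option 4: weight 41, value 138
- 1×option 2 + 3×option 3: weight 39, value 136
- 2×option 2 + 2×option 3 + 1×option 4: weight 42, value 130
Best: $138.

$138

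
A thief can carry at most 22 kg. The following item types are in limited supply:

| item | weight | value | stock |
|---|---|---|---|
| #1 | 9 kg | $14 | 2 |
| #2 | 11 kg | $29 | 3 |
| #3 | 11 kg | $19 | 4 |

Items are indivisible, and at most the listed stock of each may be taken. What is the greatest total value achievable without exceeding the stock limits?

$58

Top feasible selections:
- 2×#2: weight 22, value 58
- 1×#2 + 1×#3: weight 22, value 48
Best: $58.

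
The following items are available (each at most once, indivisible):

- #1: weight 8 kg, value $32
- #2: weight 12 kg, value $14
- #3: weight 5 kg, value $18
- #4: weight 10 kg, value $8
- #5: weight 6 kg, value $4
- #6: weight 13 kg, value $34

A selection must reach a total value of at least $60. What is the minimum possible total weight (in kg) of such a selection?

21

Subsets with value ≥ 60, sorted by total weight:
- #1+#6: weight 21, value 66
- #1+#2+#3: weight 25, value 64
Minimum weight: 21 kg.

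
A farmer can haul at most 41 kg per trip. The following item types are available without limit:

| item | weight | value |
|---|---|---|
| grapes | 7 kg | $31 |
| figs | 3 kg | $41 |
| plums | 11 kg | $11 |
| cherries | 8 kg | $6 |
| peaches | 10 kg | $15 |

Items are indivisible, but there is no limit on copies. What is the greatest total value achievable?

Best value-per-unit is figs at 41/3, and filling with it alone uses weight 13×3=39. No mix of the others beats 13×41 = 533.

$533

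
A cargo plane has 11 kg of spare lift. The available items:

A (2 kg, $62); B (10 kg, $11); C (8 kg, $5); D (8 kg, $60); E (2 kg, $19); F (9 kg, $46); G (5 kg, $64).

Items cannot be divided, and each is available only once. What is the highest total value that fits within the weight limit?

$145

Check high-value combinations within 11 kg:
- A+E+G: weight 2+2+5=9, value 62+19+64=145
- A+G: weight 2+5=7, value 62+64=126
- A+D: weight 2+8=10, value 62+60=122
- A+F: weight 2+9=11, value 62+46=108
Best: $145.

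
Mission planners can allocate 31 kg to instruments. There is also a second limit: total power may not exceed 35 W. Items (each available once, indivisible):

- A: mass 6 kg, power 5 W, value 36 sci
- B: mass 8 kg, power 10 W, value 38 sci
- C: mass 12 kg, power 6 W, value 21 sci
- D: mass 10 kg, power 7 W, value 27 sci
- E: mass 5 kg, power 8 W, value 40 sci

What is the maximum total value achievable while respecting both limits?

141 sci

Feasible sets respecting both limits:
- A+B+D+E: mass 29, power 30, value 141
- A+B+C+E: mass 31, power 29, value 135
- A+B+E: mass 19, power 23, value 114
Best: 141 sci.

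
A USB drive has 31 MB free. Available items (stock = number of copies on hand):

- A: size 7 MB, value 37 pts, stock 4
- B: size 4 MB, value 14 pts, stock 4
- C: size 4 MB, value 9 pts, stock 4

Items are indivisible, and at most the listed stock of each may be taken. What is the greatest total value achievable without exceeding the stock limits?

148 pts

Top feasible selections:
- 4×A: size 28, value 148
- 3×A + 2×B: size 29, value 139
Best: 148 pts.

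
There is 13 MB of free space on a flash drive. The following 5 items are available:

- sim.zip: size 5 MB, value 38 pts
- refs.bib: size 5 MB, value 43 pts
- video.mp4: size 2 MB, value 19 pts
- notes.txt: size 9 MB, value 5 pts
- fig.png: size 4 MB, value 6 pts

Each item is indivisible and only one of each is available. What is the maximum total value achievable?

Check high-value combinations within 13 MB:
- sim.zip+refs.bib+video.mp4: size 5+5+2=12, value 38+43+19=100
- sim.zip+refs.bib: size 5+5=10, value 38+43=81
- refs.bib+video.mp4+fig.png: size 5+2+4=11, value 43+19+6=68
- sim.zip+video.mp4+fig.png: size 5+2+4=11, value 38+19+6=63
Best: 100 pts.

100 pts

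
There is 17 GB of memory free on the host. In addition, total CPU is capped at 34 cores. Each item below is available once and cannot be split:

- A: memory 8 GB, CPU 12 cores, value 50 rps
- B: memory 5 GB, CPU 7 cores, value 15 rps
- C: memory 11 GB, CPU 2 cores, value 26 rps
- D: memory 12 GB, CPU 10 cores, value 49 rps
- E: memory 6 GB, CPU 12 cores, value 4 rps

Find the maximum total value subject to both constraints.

Feasible sets respecting both limits:
- A+B: memory 13, CPU 19, value 65
- B+D: memory 17, CPU 17, value 64
- A+E: memory 14, CPU 24, value 54
Best: 65 rps.

65 rps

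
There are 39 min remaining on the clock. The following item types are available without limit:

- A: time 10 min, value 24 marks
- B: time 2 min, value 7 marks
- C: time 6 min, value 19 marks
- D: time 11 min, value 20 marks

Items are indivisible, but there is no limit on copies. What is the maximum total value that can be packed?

133 marks

Best value-per-unit is B at 7/2, and filling with it alone uses time 19×2=38. No mix of the others beats 19×7 = 133.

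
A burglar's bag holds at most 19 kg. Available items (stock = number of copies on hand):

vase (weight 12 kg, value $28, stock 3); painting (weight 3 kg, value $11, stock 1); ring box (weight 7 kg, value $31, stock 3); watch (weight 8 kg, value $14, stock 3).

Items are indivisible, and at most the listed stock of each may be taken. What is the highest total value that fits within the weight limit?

Best selections within weight 19 and stock limits:
- 1×painting + 2×ring box: weight 17, value 73
- 2×ring box: weight 14, value 62
- 1×vase + 1×ring box: weight 19, value 59
- 1×painting + 1×ring box + 1×watch: weight 18, value 56
Best: $73.

$73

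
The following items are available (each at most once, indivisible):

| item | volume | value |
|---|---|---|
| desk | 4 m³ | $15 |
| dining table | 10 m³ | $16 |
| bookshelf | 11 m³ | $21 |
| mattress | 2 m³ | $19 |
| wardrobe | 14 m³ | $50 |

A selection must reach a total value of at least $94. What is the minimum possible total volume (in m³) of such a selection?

Subsets with value ≥ 94, sorted by total volume:
- desk+dining table+mattress+wardrobe: volume 30, value 100
- desk+bookshelf+mattress+wardrobe: volume 31, value 105
Minimum volume: 30 m³.

30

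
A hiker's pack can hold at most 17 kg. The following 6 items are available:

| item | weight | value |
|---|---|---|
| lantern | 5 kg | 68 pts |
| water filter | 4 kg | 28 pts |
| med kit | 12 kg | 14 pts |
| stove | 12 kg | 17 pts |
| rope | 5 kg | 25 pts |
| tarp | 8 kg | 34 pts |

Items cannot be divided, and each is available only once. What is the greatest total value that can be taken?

This is a 0/1 knapsack; check combinations near the capacity.
- lantern+water filter+tarp: weight 5+4+8=17, value 68+28+34=130
- lantern+water filter+rope: weight 5+4+5=14, value 68+28+25=121
- lantern+tarp: weight 5+8=13, value 68+34=102
Best: 130 pts.

130 pts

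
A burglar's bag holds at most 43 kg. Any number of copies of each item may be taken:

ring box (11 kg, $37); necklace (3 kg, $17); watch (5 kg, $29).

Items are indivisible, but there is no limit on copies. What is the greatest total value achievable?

$249

Best value-per-unit is watch at 29/5; filling with it alone gives 8×29 = 232.
Optimal mix: 1×necklace + 8×watch → weight 43, value 249.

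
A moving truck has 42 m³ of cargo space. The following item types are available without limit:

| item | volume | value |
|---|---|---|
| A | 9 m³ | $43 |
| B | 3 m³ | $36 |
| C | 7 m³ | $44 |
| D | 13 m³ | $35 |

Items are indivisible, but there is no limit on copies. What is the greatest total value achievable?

$504

Best value-per-unit is B at 36/3, and filling with it alone uses volume 14×3=42. No mix of the others beats 14×36 = 504.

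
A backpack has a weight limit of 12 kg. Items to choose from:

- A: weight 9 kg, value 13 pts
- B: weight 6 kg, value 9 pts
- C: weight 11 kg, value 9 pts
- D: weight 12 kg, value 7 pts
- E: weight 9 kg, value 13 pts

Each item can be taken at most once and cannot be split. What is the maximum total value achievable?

13 pts

Check high-value combinations within 12 kg:
- A: weight 9, value 13
- E: weight 9, value 13
- B: weight 6, value 9
- C: weight 11, value 9
- D: weight 12, value 7
Best: 13 pts.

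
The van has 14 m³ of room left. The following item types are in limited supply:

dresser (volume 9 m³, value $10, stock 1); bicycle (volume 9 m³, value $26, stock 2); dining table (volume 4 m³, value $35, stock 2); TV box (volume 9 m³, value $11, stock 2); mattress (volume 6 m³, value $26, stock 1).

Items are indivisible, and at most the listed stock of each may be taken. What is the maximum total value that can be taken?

Best selections within volume 14 and stock limits:
- 2×dining table + 1×mattress: volume 14, value 96
- 2×dining table: volume 8, value 70
Best: $96.

$96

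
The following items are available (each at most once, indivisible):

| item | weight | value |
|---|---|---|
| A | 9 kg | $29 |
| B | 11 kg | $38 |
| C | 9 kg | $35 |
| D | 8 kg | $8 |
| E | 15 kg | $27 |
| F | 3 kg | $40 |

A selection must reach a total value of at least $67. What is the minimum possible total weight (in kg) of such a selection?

12

Subsets with value ≥ 67, sorted by total weight:
- C+F: weight 12, value 75
- A+F: weight 12, value 69
- B+F: weight 14, value 78
Minimum weight: 12 kg.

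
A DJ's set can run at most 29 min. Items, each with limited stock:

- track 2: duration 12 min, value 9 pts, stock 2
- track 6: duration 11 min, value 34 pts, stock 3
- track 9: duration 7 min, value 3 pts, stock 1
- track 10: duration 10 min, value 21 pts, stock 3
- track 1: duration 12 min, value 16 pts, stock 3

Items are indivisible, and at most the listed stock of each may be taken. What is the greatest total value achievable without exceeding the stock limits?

Best selections within duration 29 and stock limits:
- 2×track 6 + 1×track 9: duration 29, value 71
- 2×track 6: duration 22, value 68
- 1×track 6 + 1×track 9 + 1×track 10: duration 28, value 58
Best: 71 pts.

71 pts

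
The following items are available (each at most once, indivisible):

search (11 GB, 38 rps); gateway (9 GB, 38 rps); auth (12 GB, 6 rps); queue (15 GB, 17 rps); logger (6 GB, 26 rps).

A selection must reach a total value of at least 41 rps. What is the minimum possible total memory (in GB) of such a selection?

Subsets with value ≥ 41, sorted by total memory:
- gateway+logger: memory 15, value 64
- search+logger: memory 17, value 64
- search+gateway: memory 20, value 76
Minimum memory: 15 GB.

15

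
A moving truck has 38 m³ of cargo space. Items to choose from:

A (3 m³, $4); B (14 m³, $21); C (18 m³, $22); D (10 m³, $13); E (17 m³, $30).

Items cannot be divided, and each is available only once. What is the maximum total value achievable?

This is a 0/1 knapsack; check combinations near the capacity.
- A+C+E: volume 3+18+17=38, value 4+22+30=56
- A+B+E: volume 3+14+17=34, value 4+21+30=55
- C+E: volume 18+17=35, value 22+30=52
Best: $56.

$56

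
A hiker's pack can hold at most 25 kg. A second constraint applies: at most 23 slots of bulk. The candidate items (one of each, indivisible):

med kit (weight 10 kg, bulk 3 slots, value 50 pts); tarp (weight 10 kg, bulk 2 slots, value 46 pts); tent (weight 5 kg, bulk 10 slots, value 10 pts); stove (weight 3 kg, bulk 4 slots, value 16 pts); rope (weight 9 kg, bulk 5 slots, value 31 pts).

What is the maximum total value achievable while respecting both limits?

Feasible sets respecting both limits:
- med kit+tarp+stove: weight 23, bulk 9, value 112
- med kit+tarp+tent: weight 25, bulk 15, value 106
- med kit+stove+rope: weight 22, bulk 12, value 97
- med kit+tarp: weight 20, bulk 5, value 96
Best: 112 pts.

112 pts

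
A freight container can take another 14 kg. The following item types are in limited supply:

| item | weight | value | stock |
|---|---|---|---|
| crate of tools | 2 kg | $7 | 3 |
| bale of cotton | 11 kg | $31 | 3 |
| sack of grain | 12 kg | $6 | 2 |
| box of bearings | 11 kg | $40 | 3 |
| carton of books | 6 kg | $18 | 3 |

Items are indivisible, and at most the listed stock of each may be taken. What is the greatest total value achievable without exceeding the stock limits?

$47

Top feasible selections:
- 1×crate of tools + 1×box of bearings: weight 13, value 47
- 1×crate of tools + 2×carton of books: weight 14, value 43
- 1×box of bearings: weight 11, value 40
Best: $47.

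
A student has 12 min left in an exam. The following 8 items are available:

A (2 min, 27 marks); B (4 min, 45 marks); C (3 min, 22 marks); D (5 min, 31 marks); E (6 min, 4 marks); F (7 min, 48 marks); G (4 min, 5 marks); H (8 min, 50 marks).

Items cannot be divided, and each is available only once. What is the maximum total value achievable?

103 marks

Check high-value combinations within 12 min:
- A+B+D: time 2+4+5=11, value 27+45+31=103
- B+C+D: time 4+3+5=12, value 45+22+31=98
- A+C+F: time 2+3+7=12, value 27+22+48=97
- B+H: time 4+8=12, value 45+50=95
Best: 103 marks.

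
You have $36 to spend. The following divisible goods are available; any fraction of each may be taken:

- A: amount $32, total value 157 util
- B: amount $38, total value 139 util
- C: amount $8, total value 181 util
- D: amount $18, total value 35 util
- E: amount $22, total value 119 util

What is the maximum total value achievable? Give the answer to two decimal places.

Take in order of value per unit:
- C (181/8 per unit): all 8 → value 181, running total 181.00
- E (119/22 per unit): all 22 → value 119, running total 300.00
- A (157/32 per unit): 6 of 32 → value 6×157/32 = 29.4375, running total 329.44
Total 329.44.

329.44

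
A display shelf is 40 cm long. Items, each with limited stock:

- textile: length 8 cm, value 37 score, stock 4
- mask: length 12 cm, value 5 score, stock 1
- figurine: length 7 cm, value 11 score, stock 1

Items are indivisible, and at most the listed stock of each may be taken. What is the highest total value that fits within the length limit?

159 score

Top feasible selections:
- 4×textile + 1×figurine: length 39, value 159
- 4×textile: length 32, value 148
- 3×textile + 1×figurine: length 31, value 122
- 3×textile + 1×mask: length 36, value 116
Best: 159 score.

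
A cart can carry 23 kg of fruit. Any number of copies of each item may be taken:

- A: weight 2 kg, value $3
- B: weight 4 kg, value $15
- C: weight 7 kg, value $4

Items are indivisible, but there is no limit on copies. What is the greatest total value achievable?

Best value-per-unit is B at 15/4; filling with it alone gives 5×15 = 75.
Optimal mix: 1×A + 5×B → weight 22, value 78.

$78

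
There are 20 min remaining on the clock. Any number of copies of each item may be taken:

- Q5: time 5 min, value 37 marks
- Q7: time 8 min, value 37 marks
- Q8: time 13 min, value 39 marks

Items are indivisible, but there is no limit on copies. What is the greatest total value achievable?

Best value-per-unit is Q5 at 37/5, and filling with it alone uses time 4×5=20. No mix of the others beats 4×37 = 148.

148 marks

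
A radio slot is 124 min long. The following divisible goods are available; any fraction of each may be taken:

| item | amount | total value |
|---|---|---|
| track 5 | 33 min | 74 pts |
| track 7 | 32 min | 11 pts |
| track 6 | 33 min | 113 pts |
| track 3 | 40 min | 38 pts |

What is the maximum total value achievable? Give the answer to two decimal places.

Take in order of value per unit:
- track 6 (113/33 per unit): all 33 → value 113, running total 113.00
- track 5 (74/33 per unit): all 33 → value 74, running total 187.00
- track 3 (38/40 per unit): all 40 → value 38, running total 225.00
- track 7 (11/32 per unit): 18 of 32 → value 18×11/32 = 6.1875, running total 231.19
Total 231.19.

231.19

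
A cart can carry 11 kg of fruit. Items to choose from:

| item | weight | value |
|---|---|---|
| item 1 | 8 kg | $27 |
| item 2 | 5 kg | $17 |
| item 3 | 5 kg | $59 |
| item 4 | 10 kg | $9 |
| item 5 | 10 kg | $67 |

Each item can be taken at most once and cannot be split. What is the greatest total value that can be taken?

$76

Check high-value combinations within 11 kg:
- item 2+item 3: weight 5+5=10, value 17+59=76
- item 5: weight 10, value 67
- item 3: weight 5, value 59
Best: $76.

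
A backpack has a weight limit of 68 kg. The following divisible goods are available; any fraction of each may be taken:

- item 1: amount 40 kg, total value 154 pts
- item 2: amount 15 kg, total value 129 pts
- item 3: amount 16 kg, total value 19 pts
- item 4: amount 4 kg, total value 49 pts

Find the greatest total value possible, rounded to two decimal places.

Take in order of value per unit:
- item 4 (49/4 per unit): all 4 → value 49, running total 49.00
- item 2 (129/15 per unit): all 15 → value 129, running total 178.00
- item 1 (154/40 per unit): all 40 → value 154, running total 332.00
- item 3 (19/16 per unit): 9 of 16 → value 9×19/16 = 10.6875, running total 342.69
Total 342.69.

342.69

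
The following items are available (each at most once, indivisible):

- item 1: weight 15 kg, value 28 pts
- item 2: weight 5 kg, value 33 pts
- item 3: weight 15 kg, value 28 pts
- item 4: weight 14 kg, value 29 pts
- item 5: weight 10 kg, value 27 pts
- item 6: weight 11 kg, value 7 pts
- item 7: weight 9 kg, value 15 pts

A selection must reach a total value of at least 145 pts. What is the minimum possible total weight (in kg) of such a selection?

59

Subsets with value ≥ 145, sorted by total weight:
- item 1+item 2+item 3+item 4+item 5: weight 59, value 145
- item 1+item 2+item 3+item 4+item 5+item 7: weight 68, value 160
Minimum weight: 59 kg.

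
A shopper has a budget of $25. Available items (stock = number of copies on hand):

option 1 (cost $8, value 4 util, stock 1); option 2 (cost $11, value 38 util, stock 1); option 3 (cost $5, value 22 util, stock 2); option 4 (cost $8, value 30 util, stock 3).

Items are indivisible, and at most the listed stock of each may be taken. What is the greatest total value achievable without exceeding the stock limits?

Best selections within cost 25 and stock limits:
- 3×option 4: cost 24, value 90
- 1×option 2 + 1×option 3 + 1×option 4: cost 24, value 90
Best: 90 util.

90 util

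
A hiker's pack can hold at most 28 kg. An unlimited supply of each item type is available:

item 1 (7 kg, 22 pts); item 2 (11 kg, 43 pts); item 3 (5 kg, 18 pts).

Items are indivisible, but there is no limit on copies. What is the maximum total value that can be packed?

Best value-per-unit is item 2 at 43/11; filling with it alone gives 2×43 = 86.
Optimal mix: 2×item 2 + 1×item 3 → weight 27, value 104.

104 pts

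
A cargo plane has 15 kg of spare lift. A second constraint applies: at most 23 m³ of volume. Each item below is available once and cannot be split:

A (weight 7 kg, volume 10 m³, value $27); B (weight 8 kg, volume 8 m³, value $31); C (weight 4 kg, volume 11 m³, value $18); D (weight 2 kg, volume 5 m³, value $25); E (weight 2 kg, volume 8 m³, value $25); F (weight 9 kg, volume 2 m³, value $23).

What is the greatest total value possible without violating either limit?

Feasible sets respecting both limits:
- B+D+E: weight 12, volume 21, value 81
- A+D+E: weight 11, volume 23, value 77
- D+E+F: weight 13, volume 15, value 73
- C+D+F: weight 15, volume 18, value 66
Best: $81.

$81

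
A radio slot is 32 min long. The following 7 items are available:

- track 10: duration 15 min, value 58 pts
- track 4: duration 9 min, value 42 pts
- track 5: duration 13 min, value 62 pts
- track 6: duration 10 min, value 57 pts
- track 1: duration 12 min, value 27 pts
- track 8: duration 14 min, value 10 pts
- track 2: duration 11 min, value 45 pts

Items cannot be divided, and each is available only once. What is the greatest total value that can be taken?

161 pts

Check high-value combinations within 32 min:
- track 4+track 5+track 6: duration 9+13+10=32, value 42+62+57=161
- track 4+track 6+track 2: duration 9+10+11=30, value 42+57+45=144
- track 4+track 6+track 1: duration 9+10+12=31, value 42+57+27=126
- track 10+track 5: duration 15+13=28, value 58+62=120
- track 5+track 6: duration 13+10=23, value 62+57=119
Best: 161 pts.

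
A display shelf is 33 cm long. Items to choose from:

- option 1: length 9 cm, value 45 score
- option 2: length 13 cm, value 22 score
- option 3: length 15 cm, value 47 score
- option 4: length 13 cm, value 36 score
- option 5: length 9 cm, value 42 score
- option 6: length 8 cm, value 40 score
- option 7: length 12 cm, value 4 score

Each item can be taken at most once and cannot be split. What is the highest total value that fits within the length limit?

Check high-value combinations within 33 cm:
- option 1+option 3+option 5: length 9+15+9=33, value 45+47+42=134
- option 1+option 3+option 6: length 9+15+8=32, value 45+47+40=132
- option 3+option 5+option 6: length 15+9+8=32, value 47+42+40=129
- option 1+option 5+option 6: length 9+9+8=26, value 45+42+40=127
Best: 134 score.

134 score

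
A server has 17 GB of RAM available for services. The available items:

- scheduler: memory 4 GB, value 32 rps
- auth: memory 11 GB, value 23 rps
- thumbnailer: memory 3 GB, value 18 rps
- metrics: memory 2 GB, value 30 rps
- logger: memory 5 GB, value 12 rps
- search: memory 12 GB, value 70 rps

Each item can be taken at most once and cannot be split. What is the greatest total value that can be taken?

118 rps

Check high-value combinations within 17 GB:
- thumbnailer+metrics+search: memory 3+2+12=17, value 18+30+70=118
- scheduler+search: memory 4+12=16, value 32+70=102
- metrics+search: memory 2+12=14, value 30+70=100
- scheduler+thumbnailer+metrics+logger: memory 4+3+2+5=14, value 32+18+30+12=92
- thumbnailer+search: memory 3+12=15, value 18+70=88
Best: 118 rps.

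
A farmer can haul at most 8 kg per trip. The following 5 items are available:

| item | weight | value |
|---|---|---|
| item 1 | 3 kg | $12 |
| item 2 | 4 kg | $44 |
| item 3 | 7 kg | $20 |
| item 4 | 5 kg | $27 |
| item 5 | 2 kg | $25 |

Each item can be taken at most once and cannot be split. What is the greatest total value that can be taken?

This is a 0/1 knapsack; check combinations near the capacity.
- item 2+item 5: weight 4+2=6, value 44+25=69
- item 1+item 2: weight 3+4=7, value 12+44=56
- item 4+item 5: weight 5+2=7, value 27+25=52
- item 2: weight 4, value 44
- item 1+item 4: weight 3+5=8, value 12+27=39
Best: $69.

$69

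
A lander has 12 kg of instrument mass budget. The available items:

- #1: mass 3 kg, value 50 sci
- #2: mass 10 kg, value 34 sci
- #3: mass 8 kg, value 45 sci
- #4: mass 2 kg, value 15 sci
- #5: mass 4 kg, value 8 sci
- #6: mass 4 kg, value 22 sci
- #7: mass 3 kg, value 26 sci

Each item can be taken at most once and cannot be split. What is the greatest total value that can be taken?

113 sci

This is a 0/1 knapsack; check combinations near the capacity.
- #1+#4+#6+#7: mass 3+2+4+3=12, value 50+15+22+26=113
- #1+#4+#5+#7: mass 3+2+4+3=12, value 50+15+8+26=99
- #1+#6+#7: mass 3+4+3=10, value 50+22+26=98
Best: 113 sci.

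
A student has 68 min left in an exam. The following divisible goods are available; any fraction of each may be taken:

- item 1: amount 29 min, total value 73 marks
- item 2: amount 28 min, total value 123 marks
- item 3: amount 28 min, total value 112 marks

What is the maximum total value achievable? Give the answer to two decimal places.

265.21

Take in order of value per unit:
- item 2 (123/28 per unit): all 28 → value 123, running total 123.00
- item 3 (112/28 per unit): all 28 → value 112, running total 235.00
- item 1 (73/29 per unit): 12 of 29 → value 12×73/29 = 30.2069, running total 265.21
Total 265.21.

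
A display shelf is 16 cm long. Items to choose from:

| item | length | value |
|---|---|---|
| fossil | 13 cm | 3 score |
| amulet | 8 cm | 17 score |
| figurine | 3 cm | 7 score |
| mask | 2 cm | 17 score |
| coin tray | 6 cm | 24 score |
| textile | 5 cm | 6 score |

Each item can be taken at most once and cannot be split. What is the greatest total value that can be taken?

This is a 0/1 knapsack; check combinations near the capacity.
- amulet+mask+coin tray: length 8+2+6=16, value 17+17+24=58
- figurine+mask+coin tray+textile: length 3+2+6+5=16, value 7+17+24+6=54
- figurine+mask+coin tray: length 3+2+6=11, value 7+17+24=48
- mask+coin tray+textile: length 2+6+5=13, value 17+24+6=47
Best: 58 score.

58 score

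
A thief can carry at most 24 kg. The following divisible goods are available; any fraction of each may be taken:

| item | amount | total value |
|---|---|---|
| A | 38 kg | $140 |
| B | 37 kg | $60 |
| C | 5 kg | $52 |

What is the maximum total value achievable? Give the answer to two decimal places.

122.00

Take in order of value per unit:
- C (52/5 per unit): all 5 → value 52, running total 52.00
- A (140/38 per unit): 19 of 38 → value 19×140/38 = 70.0000, running total 122.00
Total 122.00.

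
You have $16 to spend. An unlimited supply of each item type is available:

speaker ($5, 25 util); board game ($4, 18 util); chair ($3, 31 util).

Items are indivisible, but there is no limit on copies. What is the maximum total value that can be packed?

155 util

Best value-per-unit is chair at 31/3, and filling with it alone uses cost 5×3=15. No mix of the others beats 5×31 = 155.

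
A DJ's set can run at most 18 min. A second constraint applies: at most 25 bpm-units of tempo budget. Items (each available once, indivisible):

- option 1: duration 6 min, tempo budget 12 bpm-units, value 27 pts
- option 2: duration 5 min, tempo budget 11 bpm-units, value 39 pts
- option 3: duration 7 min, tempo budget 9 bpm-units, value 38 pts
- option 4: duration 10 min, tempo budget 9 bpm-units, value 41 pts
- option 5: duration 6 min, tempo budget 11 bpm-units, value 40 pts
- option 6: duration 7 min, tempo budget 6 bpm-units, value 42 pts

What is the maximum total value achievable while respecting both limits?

Feasible sets respecting both limits:
- option 4+option 6: duration 17, tempo budget 15, value 83
- option 5+option 6: duration 13, tempo budget 17, value 82
- option 4+option 5: duration 16, tempo budget 20, value 81
- option 2+option 6: duration 12, tempo budget 17, value 81
Best: 83 pts.

83 pts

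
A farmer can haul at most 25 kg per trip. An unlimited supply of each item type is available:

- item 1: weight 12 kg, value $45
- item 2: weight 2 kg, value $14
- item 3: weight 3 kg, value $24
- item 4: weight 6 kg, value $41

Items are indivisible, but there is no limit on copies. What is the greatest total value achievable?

$196

Best value-per-unit is item 3 at 24/3; filling with it alone gives 8×24 = 192.
Optimal mix: 2×item 2 + 7×item 3 → weight 25, value 196.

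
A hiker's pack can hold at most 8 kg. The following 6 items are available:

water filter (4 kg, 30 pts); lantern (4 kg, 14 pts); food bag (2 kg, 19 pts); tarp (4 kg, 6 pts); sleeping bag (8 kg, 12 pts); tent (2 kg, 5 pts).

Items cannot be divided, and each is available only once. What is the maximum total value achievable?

Check high-value combinations within 8 kg:
- water filter+food bag+tent: weight 4+2+2=8, value 30+19+5=54
- water filter+food bag: weight 4+2=6, value 30+19=49
- water filter+lantern: weight 4+4=8, value 30+14=44
Best: 54 pts.

54 pts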